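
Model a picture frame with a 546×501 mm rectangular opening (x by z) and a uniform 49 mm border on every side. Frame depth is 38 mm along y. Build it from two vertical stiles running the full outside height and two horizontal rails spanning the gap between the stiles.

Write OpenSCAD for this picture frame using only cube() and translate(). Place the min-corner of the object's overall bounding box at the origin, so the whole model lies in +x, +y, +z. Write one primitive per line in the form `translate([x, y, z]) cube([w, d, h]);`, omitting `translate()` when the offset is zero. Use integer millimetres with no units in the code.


cube([49, 38, 599]);
translate([595, 0, 0]) cube([49, 38, 599]);
translate([49, 0, 0]) cube([546, 38, 49]);
translate([49, 0, 550]) cube([546, 38, 49]);


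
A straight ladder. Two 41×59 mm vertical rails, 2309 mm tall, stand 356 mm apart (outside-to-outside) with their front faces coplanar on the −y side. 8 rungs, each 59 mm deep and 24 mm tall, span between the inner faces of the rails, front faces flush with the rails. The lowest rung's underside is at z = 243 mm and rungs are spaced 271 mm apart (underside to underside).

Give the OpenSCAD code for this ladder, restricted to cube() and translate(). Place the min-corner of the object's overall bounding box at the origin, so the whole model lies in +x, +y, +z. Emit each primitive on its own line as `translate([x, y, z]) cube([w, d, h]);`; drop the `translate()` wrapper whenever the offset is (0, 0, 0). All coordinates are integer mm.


// rung span = 356 - 2*41 = 274
// rung[k] z = 243 + k*271
cube([41, 59, 2309]);
translate([315, 0, 0]) cube([41, 59, 2309]);
translate([41, 0, 243]) cube([274, 59, 24]);
translate([41, 0, 514]) cube([274, 59, 24]);
translate([41, 0, 785]) cube([274, 59, 24]);
translate([41, 0, 1056]) cube([274, 59, 24]);
translate([41, 0, 1327]) cube([274, 59, 24]);
translate([41, 0, 1598]) cube([274, 59, 24]);
translate([41, 0, 1869]) cube([274, 59, 24]);
translate([41, 0, 2140]) cube([274, 59, 24]);


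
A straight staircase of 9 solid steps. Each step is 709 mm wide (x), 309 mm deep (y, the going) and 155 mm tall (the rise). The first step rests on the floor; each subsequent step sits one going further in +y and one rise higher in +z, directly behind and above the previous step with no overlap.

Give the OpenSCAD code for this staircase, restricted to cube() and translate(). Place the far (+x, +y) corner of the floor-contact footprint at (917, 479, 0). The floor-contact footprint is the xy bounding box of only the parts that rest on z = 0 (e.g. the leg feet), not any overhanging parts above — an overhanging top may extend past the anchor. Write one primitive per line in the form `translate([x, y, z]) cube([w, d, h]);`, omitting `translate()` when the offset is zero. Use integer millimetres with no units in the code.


translate([208, 170, 0]) cube([709, 309, 155]);
translate([208, 479, 155]) cube([709, 309, 155]);
translate([208, 788, 310]) cube([709, 309, 155]);
translate([208, 1097, 465]) cube([709, 309, 155]);
translate([208, 1406, 620]) cube([709, 309, 155]);
translate([208, 1715, 775]) cube([709, 309, 155]);
translate([208, 2024, 930]) cube([709, 309, 155]);
translate([208, 2333, 1085]) cube([709, 309, 155]);
translate([208, 2642, 1240]) cube([709, 309, 155]);


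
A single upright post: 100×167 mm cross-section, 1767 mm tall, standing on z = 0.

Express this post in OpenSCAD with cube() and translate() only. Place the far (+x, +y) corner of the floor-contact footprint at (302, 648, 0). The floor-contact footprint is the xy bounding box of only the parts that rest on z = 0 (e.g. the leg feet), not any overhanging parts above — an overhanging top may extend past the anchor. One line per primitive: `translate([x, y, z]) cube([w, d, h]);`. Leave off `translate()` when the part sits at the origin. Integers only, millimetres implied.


translate([202, 481, 0]) cube([100, 167, 1767]);


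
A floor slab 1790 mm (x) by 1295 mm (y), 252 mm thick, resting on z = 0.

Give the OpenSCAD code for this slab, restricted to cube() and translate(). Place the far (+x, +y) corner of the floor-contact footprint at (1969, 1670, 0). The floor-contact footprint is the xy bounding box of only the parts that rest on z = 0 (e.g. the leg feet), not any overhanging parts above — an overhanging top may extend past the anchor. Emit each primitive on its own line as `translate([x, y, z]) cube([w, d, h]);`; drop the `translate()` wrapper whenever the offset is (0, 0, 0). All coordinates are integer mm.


translate([179, 375, 0]) cube([1790, 1295, 252]);


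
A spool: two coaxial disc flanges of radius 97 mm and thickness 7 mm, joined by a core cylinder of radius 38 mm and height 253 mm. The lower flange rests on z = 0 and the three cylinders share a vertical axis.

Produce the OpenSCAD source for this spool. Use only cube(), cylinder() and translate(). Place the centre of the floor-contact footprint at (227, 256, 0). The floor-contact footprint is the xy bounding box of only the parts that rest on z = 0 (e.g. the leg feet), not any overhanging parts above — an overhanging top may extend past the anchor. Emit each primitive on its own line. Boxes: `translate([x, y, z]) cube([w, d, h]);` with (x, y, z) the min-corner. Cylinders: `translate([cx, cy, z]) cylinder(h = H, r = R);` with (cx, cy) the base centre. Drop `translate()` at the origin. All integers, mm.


translate([227, 256, 0]) cylinder(h = 7, r = 97);
translate([227, 256, 7]) cylinder(h = 253, r = 38);
translate([227, 256, 260]) cylinder(h = 7, r = 97);


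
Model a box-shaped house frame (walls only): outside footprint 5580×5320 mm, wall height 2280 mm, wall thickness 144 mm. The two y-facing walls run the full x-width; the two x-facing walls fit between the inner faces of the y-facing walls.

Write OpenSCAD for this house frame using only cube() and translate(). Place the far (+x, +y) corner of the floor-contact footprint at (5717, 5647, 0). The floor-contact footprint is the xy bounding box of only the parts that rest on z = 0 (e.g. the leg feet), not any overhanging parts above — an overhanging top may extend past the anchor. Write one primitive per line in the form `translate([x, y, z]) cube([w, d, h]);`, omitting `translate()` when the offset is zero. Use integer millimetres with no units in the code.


translate([137, 327, 0]) cube([5580, 144, 2280]);
translate([137, 5503, 0]) cube([5580, 144, 2280]);
translate([137, 471, 0]) cube([144, 5032, 2280]);
translate([5573, 471, 0]) cube([144, 5032, 2280]);


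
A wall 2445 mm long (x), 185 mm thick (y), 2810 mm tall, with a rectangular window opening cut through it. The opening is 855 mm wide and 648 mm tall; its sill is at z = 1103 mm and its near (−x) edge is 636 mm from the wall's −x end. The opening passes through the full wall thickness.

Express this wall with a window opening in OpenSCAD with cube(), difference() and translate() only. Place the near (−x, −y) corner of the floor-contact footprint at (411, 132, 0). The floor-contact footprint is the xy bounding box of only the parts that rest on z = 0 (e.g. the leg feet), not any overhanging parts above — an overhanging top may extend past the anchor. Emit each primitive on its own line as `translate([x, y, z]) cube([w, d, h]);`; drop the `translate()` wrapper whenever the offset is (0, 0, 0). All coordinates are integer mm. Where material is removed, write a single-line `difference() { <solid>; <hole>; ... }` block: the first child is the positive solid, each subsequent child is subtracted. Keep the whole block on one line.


difference() { translate([411, 132, 0]) cube([2445, 185, 2810]); translate([1047, 132, 1103]) cube([855, 185, 648]); }


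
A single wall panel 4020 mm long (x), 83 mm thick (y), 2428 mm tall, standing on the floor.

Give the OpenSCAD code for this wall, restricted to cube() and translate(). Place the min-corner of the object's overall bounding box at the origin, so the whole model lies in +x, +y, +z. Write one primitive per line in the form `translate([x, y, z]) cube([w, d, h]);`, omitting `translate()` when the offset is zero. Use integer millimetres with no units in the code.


cube([4020, 83, 2428]);


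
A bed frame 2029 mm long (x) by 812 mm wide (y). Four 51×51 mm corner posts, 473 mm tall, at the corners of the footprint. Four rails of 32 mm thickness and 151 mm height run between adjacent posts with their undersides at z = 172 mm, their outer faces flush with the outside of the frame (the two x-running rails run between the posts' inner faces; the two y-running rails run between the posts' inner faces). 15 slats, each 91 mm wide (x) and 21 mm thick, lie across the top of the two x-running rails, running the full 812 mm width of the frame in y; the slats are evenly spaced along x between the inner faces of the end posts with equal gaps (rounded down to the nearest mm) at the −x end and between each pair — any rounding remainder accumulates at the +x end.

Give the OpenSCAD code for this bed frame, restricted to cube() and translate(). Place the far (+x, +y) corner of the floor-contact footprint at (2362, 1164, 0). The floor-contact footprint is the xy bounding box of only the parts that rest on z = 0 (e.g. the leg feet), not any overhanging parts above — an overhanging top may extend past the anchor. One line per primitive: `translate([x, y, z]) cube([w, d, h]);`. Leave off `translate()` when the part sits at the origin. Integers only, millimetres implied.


translate([333, 352, 0]) cube([51, 51, 473]);
translate([333, 1113, 0]) cube([51, 51, 473]);
translate([2311, 352, 0]) cube([51, 51, 473]);
translate([2311, 1113, 0]) cube([51, 51, 473]);
translate([384, 352, 172]) cube([1927, 32, 151]);
translate([384, 1132, 172]) cube([1927, 32, 151]);
translate([333, 403, 172]) cube([32, 710, 151]);
translate([2330, 403, 172]) cube([32, 710, 151]);
translate([419, 352, 323]) cube([91, 812, 21]);
translate([545, 352, 323]) cube([91, 812, 21]);
translate([671, 352, 323]) cube([91, 812, 21]);
translate([797, 352, 323]) cube([91, 812, 21]);
translate([923, 352, 323]) cube([91, 812, 21]);
translate([1049, 352, 323]) cube([91, 812, 21]);
translate([1175, 352, 323]) cube([91, 812, 21]);
translate([1301, 352, 323]) cube([91, 812, 21]);
translate([1427, 352, 323]) cube([91, 812, 21]);
translate([1553, 352, 323]) cube([91, 812, 21]);
translate([1679, 352, 323]) cube([91, 812, 21]);
translate([1805, 352, 323]) cube([91, 812, 21]);
translate([1931, 352, 323]) cube([91, 812, 21]);
translate([2057, 352, 323]) cube([91, 812, 21]);
translate([2183, 352, 323]) cube([91, 812, 21]);


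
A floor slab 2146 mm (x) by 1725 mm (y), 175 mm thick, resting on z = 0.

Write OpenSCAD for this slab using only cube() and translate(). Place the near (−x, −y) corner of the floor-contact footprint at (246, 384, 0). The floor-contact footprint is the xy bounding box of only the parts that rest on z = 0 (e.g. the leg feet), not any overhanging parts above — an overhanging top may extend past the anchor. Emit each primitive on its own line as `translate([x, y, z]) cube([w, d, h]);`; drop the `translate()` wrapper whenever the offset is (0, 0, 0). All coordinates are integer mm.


translate([246, 384, 0]) cube([2146, 1725, 175]);


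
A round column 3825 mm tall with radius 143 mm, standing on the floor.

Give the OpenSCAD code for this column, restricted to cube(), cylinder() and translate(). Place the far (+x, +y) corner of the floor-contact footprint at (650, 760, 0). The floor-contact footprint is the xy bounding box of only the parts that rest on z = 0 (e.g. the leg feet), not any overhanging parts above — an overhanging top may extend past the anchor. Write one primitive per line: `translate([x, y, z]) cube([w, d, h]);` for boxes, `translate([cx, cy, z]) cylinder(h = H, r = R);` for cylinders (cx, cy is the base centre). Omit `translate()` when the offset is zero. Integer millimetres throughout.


translate([507, 617, 0]) cylinder(h = 3825, r = 143);


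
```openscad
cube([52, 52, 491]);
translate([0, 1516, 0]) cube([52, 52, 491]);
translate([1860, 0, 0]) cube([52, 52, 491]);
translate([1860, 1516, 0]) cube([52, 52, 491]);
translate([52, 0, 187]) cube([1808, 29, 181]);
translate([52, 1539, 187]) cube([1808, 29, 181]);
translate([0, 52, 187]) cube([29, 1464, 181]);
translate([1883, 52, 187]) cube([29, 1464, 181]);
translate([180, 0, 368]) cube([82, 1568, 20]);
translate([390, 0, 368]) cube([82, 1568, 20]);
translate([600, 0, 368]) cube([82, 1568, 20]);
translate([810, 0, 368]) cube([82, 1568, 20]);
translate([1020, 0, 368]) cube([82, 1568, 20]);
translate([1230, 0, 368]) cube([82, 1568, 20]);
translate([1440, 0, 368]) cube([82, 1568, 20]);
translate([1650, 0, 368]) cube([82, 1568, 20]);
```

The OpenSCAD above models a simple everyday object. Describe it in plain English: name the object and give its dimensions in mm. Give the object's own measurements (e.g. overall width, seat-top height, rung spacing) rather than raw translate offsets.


A bed frame 1912 mm long (x) by 1568 mm wide (y). Four 52×52 mm corner posts, 491 mm tall, at the corners of the footprint. Four rails of 29 mm thickness and 181 mm height run between adjacent posts with their undersides at z = 187 mm, their outer faces flush with the outside of the frame (the two x-running rails run between the posts' inner faces; the two y-running rails run between the posts' inner faces). 8 slats, each 82 mm wide (x) and 20 mm thick, lie across the top of the two x-running rails, running the full 1568 mm width of the frame in y; along x they sit between the end posts with a 128 mm gap after the −x posts and between neighbouring slats and before the +x posts.


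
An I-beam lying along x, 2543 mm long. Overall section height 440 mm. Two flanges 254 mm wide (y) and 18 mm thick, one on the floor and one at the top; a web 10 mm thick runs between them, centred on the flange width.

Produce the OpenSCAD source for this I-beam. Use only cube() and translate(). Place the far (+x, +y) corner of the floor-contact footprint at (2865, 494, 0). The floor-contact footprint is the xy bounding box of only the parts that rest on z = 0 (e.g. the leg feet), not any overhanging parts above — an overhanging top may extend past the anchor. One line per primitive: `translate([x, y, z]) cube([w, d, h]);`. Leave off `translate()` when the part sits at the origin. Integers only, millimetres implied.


translate([322, 240, 0]) cube([2543, 254, 18]);
translate([322, 362, 18]) cube([2543, 10, 404]);
translate([322, 240, 422]) cube([2543, 254, 18]);


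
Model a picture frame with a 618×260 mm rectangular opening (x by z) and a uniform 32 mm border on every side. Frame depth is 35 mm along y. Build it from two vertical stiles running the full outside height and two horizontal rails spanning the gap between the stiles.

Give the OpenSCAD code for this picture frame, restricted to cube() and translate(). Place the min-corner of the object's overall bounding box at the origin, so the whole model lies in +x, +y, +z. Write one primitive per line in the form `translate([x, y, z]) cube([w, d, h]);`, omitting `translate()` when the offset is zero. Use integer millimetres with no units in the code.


cube([32, 35, 324]);
translate([650, 0, 0]) cube([32, 35, 324]);
translate([32, 0, 0]) cube([618, 35, 32]);
translate([32, 0, 292]) cube([618, 35, 32]);


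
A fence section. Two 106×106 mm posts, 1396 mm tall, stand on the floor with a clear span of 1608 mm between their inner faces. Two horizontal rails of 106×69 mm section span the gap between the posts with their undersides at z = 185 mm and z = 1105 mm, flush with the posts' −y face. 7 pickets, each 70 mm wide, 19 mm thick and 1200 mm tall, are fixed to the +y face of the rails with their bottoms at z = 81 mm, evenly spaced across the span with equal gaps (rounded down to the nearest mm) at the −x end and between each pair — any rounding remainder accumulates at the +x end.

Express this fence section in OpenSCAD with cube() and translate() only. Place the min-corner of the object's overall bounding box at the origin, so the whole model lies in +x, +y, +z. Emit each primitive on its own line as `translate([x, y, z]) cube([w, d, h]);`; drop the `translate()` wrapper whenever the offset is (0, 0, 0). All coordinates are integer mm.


cube([106, 106, 1396]);
translate([1714, 0, 0]) cube([106, 106, 1396]);
translate([106, 0, 185]) cube([1608, 106, 69]);
translate([106, 0, 1105]) cube([1608, 106, 69]);
translate([245, 106, 81]) cube([70, 19, 1200]);
translate([454, 106, 81]) cube([70, 19, 1200]);
translate([663, 106, 81]) cube([70, 19, 1200]);
translate([872, 106, 81]) cube([70, 19, 1200]);
translate([1081, 106, 81]) cube([70, 19, 1200]);
translate([1290, 106, 81]) cube([70, 19, 1200]);
translate([1499, 106, 81]) cube([70, 19, 1200]);


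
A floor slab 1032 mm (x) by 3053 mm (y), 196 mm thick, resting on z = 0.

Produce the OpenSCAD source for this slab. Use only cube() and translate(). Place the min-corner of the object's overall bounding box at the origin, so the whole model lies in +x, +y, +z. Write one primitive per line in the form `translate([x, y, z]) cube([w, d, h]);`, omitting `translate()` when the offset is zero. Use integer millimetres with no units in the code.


cube([1032, 3053, 196]);


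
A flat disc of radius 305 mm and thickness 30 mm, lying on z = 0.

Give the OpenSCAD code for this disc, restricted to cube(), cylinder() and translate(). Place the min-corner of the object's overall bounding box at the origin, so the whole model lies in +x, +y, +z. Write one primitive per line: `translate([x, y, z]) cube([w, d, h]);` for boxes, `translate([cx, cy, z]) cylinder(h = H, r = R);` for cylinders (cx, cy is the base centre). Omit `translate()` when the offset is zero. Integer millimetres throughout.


translate([305, 305, 0]) cylinder(h = 30, r = 305);


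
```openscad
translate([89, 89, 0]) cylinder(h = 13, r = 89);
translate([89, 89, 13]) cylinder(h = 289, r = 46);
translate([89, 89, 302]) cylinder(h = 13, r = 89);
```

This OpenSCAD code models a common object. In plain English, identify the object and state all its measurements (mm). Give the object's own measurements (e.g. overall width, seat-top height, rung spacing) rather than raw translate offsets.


A spool: two coaxial disc flanges of radius 89 mm and thickness 13 mm, joined by a core cylinder of radius 46 mm and height 289 mm. The lower flange rests on z = 0 and the three cylinders share a vertical axis.


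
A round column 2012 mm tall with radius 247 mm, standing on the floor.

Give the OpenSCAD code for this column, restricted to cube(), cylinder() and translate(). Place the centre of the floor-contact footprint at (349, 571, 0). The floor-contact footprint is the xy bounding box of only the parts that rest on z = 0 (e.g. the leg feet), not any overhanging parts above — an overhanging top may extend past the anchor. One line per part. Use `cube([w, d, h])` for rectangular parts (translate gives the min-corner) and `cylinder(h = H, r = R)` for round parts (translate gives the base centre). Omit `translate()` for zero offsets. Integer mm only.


translate([349, 571, 0]) cylinder(h = 2012, r = 247);


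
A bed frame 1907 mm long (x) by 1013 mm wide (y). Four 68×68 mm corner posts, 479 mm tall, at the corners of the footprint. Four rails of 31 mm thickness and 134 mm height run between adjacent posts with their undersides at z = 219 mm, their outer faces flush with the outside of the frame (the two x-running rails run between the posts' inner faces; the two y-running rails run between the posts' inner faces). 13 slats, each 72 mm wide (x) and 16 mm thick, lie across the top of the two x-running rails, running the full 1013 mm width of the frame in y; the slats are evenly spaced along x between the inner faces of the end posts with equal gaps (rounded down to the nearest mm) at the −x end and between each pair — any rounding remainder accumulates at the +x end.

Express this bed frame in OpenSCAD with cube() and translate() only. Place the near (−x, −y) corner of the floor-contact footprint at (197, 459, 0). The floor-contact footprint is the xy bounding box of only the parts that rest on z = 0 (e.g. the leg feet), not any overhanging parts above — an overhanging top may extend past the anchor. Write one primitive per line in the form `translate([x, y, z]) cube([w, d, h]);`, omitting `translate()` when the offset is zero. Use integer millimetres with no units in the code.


translate([197, 459, 0]) cube([68, 68, 479]);
translate([197, 1404, 0]) cube([68, 68, 479]);
translate([2036, 459, 0]) cube([68, 68, 479]);
translate([2036, 1404, 0]) cube([68, 68, 479]);
translate([265, 459, 219]) cube([1771, 31, 134]);
translate([265, 1441, 219]) cube([1771, 31, 134]);
translate([197, 527, 219]) cube([31, 877, 134]);
translate([2073, 527, 219]) cube([31, 877, 134]);
translate([324, 459, 353]) cube([72, 1013, 16]);
translate([455, 459, 353]) cube([72, 1013, 16]);
translate([586, 459, 353]) cube([72, 1013, 16]);
translate([717, 459, 353]) cube([72, 1013, 16]);
translate([848, 459, 353]) cube([72, 1013, 16]);
translate([979, 459, 353]) cube([72, 1013, 16]);
translate([1110, 459, 353]) cube([72, 1013, 16]);
translate([1241, 459, 353]) cube([72, 1013, 16]);
translate([1372, 459, 353]) cube([72, 1013, 16]);
translate([1503, 459, 353]) cube([72, 1013, 16]);
translate([1634, 459, 353]) cube([72, 1013, 16]);
translate([1765, 459, 353]) cube([72, 1013, 16]);
translate([1896, 459, 353]) cube([72, 1013, 16]);


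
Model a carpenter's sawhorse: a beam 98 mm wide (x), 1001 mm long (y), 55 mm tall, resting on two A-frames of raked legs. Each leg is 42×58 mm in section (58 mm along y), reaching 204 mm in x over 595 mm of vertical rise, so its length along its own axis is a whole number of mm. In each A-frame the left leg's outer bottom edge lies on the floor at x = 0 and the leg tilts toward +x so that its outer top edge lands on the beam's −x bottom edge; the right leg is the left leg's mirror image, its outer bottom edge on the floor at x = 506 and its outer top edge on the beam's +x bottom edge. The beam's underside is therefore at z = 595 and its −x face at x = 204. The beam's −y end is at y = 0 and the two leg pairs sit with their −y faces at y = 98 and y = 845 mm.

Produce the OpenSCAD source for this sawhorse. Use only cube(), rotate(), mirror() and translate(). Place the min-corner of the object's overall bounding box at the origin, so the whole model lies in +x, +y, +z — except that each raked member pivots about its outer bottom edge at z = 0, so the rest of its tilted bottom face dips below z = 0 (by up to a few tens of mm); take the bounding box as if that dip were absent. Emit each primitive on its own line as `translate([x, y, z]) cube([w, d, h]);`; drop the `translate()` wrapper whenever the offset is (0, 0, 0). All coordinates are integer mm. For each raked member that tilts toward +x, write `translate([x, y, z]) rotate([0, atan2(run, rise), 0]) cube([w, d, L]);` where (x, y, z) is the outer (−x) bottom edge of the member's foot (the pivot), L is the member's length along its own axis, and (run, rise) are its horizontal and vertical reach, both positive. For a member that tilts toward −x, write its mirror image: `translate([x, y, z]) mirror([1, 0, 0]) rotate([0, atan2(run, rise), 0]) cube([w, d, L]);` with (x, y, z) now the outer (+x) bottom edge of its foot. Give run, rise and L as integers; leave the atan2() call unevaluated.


translate([204, 0, 595]) cube([98, 1001, 55]);
translate([0, 98, 0]) rotate([0, atan2(204, 595), 0]) cube([42, 58, 629]);
translate([506, 98, 0]) mirror([1, 0, 0]) rotate([0, atan2(204, 595), 0]) cube([42, 58, 629]);
translate([0, 845, 0]) rotate([0, atan2(204, 595), 0]) cube([42, 58, 629]);
translate([506, 845, 0]) mirror([1, 0, 0]) rotate([0, atan2(204, 595), 0]) cube([42, 58, 629]);


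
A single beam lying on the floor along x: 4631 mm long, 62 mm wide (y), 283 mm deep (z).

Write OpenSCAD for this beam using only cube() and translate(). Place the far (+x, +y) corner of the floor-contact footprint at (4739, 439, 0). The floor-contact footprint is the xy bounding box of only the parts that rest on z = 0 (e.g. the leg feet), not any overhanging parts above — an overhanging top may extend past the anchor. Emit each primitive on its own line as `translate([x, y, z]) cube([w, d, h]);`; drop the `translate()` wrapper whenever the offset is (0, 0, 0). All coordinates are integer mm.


translate([108, 377, 0]) cube([4631, 62, 283]);


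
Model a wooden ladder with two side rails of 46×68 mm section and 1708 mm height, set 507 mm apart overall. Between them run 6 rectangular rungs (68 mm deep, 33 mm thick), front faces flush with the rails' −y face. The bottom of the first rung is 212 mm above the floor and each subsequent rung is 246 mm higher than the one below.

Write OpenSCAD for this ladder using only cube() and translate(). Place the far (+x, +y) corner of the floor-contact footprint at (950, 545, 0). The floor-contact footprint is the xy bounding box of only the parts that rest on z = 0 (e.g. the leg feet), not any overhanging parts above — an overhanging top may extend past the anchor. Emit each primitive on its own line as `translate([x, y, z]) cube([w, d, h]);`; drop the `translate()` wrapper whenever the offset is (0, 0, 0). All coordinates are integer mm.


translate([443, 477, 0]) cube([46, 68, 1708]);
translate([904, 477, 0]) cube([46, 68, 1708]);
translate([489, 477, 212]) cube([415, 68, 33]);
translate([489, 477, 458]) cube([415, 68, 33]);
translate([489, 477, 704]) cube([415, 68, 33]);
translate([489, 477, 950]) cube([415, 68, 33]);
translate([489, 477, 1196]) cube([415, 68, 33]);
translate([489, 477, 1442]) cube([415, 68, 33]);


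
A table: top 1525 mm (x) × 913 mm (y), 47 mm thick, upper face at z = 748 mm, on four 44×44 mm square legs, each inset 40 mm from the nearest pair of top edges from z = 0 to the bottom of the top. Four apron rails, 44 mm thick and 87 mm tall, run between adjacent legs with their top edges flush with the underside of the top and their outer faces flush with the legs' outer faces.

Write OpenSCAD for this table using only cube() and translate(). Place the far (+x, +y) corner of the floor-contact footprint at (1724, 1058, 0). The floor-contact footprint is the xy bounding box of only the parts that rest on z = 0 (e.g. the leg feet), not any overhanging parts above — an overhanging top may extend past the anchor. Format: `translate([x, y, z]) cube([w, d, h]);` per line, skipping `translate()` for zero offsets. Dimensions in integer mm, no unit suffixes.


// leg_h = 748 - 47 = 701
// apron z = 701 - 87 = 614
translate([239, 185, 701]) cube([1525, 913, 47]);
translate([279, 225, 0]) cube([44, 44, 701]);
translate([1680, 225, 0]) cube([44, 44, 701]);
translate([279, 1014, 0]) cube([44, 44, 701]);
translate([1680, 1014, 0]) cube([44, 44, 701]);
translate([323, 225, 614]) cube([1357, 44, 87]);
translate([323, 1014, 614]) cube([1357, 44, 87]);
translate([279, 269, 614]) cube([44, 745, 87]);
translate([1680, 269, 614]) cube([44, 745, 87]);


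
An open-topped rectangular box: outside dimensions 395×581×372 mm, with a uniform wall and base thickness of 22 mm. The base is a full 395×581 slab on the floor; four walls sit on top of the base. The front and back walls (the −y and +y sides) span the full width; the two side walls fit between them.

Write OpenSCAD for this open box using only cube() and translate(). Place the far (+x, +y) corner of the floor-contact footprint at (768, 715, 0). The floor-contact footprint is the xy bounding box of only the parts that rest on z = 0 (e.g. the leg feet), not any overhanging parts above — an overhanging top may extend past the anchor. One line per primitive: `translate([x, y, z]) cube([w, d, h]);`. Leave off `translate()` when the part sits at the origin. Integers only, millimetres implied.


translate([373, 134, 0]) cube([395, 581, 22]);
translate([373, 134, 22]) cube([395, 22, 350]);
translate([373, 693, 22]) cube([395, 22, 350]);
translate([373, 156, 22]) cube([22, 537, 350]);
translate([746, 156, 22]) cube([22, 537, 350]);


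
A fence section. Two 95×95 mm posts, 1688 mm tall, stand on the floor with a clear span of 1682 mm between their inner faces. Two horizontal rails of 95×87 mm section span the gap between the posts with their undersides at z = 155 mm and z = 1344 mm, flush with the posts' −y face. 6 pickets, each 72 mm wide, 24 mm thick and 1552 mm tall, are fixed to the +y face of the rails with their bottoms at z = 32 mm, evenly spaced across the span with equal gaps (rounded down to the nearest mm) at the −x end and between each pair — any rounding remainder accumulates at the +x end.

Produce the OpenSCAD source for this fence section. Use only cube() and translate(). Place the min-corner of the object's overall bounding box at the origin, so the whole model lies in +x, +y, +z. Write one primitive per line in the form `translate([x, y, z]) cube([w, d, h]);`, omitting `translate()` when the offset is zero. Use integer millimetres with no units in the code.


cube([95, 95, 1688]);
translate([1777, 0, 0]) cube([95, 95, 1688]);
translate([95, 0, 155]) cube([1682, 95, 87]);
translate([95, 0, 1344]) cube([1682, 95, 87]);
translate([273, 95, 32]) cube([72, 24, 1552]);
translate([523, 95, 32]) cube([72, 24, 1552]);
translate([773, 95, 32]) cube([72, 24, 1552]);
translate([1023, 95, 32]) cube([72, 24, 1552]);
translate([1273, 95, 32]) cube([72, 24, 1552]);
translate([1523, 95, 32]) cube([72, 24, 1552]);


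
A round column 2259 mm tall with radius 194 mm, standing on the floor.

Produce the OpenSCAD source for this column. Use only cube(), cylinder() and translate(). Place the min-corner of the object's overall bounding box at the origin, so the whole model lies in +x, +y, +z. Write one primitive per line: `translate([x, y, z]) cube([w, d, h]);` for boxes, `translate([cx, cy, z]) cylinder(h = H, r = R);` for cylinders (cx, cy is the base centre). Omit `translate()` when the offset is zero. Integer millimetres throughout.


translate([194, 194, 0]) cylinder(h = 2259, r = 194);


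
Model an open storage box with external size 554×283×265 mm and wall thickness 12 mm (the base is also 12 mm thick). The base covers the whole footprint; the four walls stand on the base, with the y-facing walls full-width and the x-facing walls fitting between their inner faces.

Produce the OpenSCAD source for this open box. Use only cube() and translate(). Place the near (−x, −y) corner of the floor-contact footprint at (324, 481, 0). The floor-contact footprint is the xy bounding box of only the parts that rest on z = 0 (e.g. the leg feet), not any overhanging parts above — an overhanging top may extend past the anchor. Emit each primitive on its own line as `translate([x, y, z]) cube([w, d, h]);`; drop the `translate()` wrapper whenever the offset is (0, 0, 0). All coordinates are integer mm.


translate([324, 481, 0]) cube([554, 283, 12]);
translate([324, 481, 12]) cube([554, 12, 253]);
translate([324, 752, 12]) cube([554, 12, 253]);
translate([324, 493, 12]) cube([12, 259, 253]);
translate([866, 493, 12]) cube([12, 259, 253]);


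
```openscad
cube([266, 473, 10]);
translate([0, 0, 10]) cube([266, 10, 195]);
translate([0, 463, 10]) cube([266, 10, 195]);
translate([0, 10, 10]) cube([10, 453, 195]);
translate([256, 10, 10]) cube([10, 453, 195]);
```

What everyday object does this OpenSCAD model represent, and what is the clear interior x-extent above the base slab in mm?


An open box. The internal width is 246 mm.

A 266×473 base slab with four walls standing on it — an open box. The base is 266 mm wide and the walls are 10 mm thick, so the internal width is 266 − 2 × 10 = 246 mm.


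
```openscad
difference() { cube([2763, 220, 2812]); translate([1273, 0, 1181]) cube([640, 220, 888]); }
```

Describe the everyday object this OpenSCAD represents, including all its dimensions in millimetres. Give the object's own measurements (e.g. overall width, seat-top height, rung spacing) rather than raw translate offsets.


A wall 2763 mm long (x), 220 mm thick (y), 2812 mm tall, with a rectangular window opening cut through it. The opening is 640 mm wide and 888 mm tall; its sill is at z = 1181 mm and its near (−x) edge is 1273 mm from the wall's −x end. The opening passes through the full wall thickness.


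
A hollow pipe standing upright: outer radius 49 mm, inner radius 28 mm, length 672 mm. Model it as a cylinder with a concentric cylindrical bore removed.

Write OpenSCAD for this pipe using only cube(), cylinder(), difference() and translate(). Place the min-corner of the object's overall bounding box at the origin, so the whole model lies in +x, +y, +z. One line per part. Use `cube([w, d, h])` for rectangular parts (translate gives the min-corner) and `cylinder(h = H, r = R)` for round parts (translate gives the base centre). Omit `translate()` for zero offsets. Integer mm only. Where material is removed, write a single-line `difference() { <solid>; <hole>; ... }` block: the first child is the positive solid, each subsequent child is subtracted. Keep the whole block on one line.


difference() { translate([49, 49, 0]) cylinder(h = 672, r = 49); translate([49, 49, 0]) cylinder(h = 672, r = 28); }


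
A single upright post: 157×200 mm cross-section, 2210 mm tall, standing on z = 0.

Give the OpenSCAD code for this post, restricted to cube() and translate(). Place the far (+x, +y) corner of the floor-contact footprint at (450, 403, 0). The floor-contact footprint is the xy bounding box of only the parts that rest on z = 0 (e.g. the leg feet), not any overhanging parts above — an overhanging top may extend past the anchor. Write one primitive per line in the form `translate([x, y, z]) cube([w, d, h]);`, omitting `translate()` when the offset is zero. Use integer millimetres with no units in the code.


translate([293, 203, 0]) cube([157, 200, 2210]);


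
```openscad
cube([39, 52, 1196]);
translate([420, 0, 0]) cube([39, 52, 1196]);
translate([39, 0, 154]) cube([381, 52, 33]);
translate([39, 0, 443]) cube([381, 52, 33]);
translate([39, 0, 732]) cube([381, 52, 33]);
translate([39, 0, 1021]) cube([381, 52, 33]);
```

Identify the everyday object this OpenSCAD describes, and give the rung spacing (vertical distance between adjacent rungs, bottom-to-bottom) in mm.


A ladder. The rung spacing is 289 mm.

Two tall 39×52 posts with 4 short bars between them — a ladder. Adjacent rungs sit at z = 154 and z = 443, so the spacing is 443 − 154 = 289 mm.


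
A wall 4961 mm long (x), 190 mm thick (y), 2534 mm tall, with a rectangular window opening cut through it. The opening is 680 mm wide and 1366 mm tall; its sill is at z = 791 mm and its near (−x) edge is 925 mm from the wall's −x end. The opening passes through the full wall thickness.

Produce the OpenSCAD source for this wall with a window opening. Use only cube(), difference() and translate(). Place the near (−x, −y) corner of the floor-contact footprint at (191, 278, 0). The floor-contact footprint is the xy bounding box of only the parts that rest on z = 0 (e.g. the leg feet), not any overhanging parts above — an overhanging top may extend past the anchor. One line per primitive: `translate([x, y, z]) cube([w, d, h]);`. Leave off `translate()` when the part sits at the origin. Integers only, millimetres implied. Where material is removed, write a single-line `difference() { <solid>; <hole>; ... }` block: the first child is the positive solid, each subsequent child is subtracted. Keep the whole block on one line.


difference() { translate([191, 278, 0]) cube([4961, 190, 2534]); translate([1116, 278, 791]) cube([680, 190, 1366]); }


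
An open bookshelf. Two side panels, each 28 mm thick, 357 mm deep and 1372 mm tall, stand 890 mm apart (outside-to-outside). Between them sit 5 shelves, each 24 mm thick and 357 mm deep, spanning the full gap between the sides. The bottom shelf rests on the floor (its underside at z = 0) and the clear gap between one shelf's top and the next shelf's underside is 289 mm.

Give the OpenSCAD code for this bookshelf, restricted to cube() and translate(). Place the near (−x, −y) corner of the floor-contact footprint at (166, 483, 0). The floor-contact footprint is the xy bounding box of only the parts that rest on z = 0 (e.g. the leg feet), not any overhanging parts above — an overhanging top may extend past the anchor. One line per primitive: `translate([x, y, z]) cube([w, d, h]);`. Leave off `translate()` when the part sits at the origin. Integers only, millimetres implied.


translate([166, 483, 0]) cube([28, 357, 1372]);
translate([1028, 483, 0]) cube([28, 357, 1372]);
translate([194, 483, 0]) cube([834, 357, 24]);
translate([194, 483, 313]) cube([834, 357, 24]);
translate([194, 483, 626]) cube([834, 357, 24]);
translate([194, 483, 939]) cube([834, 357, 24]);
translate([194, 483, 1252]) cube([834, 357, 24]);


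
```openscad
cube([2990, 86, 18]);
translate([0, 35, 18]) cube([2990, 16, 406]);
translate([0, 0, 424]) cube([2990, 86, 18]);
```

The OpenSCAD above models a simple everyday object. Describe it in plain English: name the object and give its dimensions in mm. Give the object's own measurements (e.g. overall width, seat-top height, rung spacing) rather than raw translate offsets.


An I-beam lying along x, 2990 mm long. Overall section height 442 mm. Two flanges 86 mm wide (y) and 18 mm thick, one on the floor and one at the top; a web 16 mm thick runs between them, centred on the flange width.


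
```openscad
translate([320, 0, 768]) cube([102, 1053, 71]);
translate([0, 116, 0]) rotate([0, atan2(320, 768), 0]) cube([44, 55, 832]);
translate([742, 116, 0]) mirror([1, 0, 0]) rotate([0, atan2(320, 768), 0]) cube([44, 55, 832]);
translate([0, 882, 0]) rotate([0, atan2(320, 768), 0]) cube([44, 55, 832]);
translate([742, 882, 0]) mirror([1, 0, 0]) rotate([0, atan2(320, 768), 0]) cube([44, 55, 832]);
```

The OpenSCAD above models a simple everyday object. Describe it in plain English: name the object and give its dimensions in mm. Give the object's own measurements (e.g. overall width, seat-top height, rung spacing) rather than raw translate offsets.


A sawhorse. A 102×1053×71 mm beam (x, y, z) sits on two A-frame leg pairs. Each pair is two raked legs of 44×55 mm section (55 mm along y) splaying symmetrically in x. Each leg rises 768 mm vertically over 320 mm of horizontal reach and is 832 mm long along its own axis. Every leg's outer bottom edge rests on the floor and its outer top edge meets a bottom edge of the beam — the left legs (tilting toward +x) meet the beam's −x bottom edge, the right legs (their mirror images, tilting toward −x) meet its +x bottom edge — so the leg tops tuck under the beam, the beam's underside is 768 mm above the floor, and the feet are 742 mm apart outside-to-outside with the beam centred between them. The two leg pairs are set in 116 mm from either end of the beam.


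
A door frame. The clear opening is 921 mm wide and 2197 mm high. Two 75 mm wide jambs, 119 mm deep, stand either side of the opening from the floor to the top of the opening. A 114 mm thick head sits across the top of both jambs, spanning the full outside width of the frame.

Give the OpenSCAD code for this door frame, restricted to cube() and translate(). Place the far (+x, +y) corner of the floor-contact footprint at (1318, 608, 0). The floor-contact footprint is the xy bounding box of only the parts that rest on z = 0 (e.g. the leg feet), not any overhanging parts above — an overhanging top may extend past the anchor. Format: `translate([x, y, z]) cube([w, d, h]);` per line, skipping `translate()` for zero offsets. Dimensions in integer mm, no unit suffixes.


translate([247, 489, 0]) cube([75, 119, 2197]);
translate([1243, 489, 0]) cube([75, 119, 2197]);
translate([247, 489, 2197]) cube([1071, 119, 114]);


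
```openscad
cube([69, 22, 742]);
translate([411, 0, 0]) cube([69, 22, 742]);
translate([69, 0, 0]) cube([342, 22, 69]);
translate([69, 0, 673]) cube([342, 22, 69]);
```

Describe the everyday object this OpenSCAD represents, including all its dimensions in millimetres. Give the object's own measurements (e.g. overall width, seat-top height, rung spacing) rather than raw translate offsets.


A rectangular picture frame lying in the x–z plane (depth along y). The opening is 342 mm wide (x) by 604 mm tall (z), surrounded by a border 69 mm wide on all four sides. The frame is 22 mm deep and is made of two full-height vertical stiles with two horizontal rails fitted between them.
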